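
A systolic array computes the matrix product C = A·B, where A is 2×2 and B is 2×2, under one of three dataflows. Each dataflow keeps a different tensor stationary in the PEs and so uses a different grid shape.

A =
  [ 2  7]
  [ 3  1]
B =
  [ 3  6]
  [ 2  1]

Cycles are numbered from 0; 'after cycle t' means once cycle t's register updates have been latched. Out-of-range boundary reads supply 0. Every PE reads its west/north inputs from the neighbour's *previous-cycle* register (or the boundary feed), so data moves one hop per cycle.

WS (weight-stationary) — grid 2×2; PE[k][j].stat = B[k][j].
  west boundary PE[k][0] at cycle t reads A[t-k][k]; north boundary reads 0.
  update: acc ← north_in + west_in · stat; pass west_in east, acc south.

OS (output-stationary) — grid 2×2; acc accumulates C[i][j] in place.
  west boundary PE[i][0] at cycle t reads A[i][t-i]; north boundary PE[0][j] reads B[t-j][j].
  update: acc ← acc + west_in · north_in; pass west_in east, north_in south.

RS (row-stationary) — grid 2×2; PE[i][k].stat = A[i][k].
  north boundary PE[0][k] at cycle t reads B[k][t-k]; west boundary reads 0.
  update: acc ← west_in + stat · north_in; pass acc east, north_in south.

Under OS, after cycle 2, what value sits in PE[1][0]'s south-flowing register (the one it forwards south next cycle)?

register = 2

OS (2×2). Following PE[1][0] plus its west/north inputs:
  after 0 — PE[0][0] acc=6, pass-E 2, pass-S 3
  after 0 — PE[1][0] acc=0, pass-E 0, pass-S 0
  after 1 — PE[0][0] acc=20, pass-E 7, pass-S 2
  after 1 — PE[1][0] acc=9, pass-E 3, pass-S 3
  after 2 — PE[0][0] acc=20, pass-E 0, pass-S 0
  after 2 — PE[1][0] acc=11, pass-E 1, pass-S 2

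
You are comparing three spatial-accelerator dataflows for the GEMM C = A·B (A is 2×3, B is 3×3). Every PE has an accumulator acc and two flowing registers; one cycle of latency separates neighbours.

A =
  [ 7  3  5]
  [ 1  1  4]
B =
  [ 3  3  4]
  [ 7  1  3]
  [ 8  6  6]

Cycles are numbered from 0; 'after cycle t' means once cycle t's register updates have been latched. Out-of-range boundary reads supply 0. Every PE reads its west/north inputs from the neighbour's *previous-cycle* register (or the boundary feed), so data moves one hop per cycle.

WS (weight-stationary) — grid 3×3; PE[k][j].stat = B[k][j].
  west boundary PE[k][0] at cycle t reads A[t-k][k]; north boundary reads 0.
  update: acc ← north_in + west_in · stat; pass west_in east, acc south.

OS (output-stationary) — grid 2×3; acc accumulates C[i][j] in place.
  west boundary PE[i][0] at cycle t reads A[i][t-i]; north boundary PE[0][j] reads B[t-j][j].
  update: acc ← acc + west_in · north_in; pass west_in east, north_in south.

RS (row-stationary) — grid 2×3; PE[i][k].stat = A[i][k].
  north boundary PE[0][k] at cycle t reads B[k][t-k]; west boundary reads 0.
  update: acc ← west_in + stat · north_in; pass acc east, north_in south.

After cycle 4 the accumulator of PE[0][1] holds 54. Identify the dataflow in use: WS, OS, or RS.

Under WS (3×3), PE[0][1]:
  after 0 — PE[0][1] acc=0, pass-E 0, pass-S 0
  after 1 — PE[0][1] acc=21, pass-E 7, pass-S 21
  after 2 — PE[0][1] acc=3, pass-E 1, pass-S 3
  after 3 — PE[0][1] acc=0, pass-E 0, pass-S 0
  after 4 — PE[0][1] acc=0, pass-E 0, pass-S 0
Under OS (2×3), PE[0][1]:
  after 0 — PE[0][1] acc=0, pass-E 0, pass-S 0
  after 1 — PE[0][1] acc=21, pass-E 7, pass-S 3
  after 2 — PE[0][1] acc=24, pass-E 3, pass-S 1
  after 3 — PE[0][1] acc=54, pass-E 5, pass-S 6
  after 4 — PE[0][1] acc=54, pass-E 0, pass-S 0
Under RS (2×3), PE[0][1]:
  after 0 — PE[0][1] acc=0, pass-E 0, pass-S 0
  after 1 — PE[0][1] acc=42, pass-E 42, pass-S 7
  after 2 — PE[0][1] acc=24, pass-E 24, pass-S 1
  after 3 — PE[0][1] acc=37, pass-E 37, pass-S 3
  after 4 — PE[0][1] acc=0, pass-E 0, pass-S 0

dataflow = OS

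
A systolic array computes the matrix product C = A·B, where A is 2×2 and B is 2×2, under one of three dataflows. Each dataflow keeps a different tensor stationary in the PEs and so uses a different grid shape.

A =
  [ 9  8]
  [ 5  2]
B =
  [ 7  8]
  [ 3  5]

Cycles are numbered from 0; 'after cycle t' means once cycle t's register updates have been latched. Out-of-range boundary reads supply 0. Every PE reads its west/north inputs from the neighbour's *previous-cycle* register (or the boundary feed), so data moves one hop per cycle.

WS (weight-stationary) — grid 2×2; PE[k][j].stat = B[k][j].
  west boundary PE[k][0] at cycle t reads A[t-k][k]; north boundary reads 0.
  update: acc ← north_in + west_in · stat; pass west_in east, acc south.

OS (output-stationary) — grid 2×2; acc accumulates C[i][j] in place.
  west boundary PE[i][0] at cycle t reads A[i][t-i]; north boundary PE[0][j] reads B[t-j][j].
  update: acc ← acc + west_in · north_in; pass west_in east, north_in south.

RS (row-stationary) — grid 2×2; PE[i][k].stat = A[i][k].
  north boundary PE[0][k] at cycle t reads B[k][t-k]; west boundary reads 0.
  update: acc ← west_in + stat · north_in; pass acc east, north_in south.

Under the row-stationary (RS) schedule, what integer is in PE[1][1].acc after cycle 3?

RS (2×2). Following PE[1][1] plus its west/north inputs:
  step 0 · PE0,1: acc=0; fwd→0 fwd↓0
  step 0 · PE1,0: acc=0; fwd→0 fwd↓0
  step 0 · PE1,1: acc=0; fwd→0 fwd↓0
  step 1 · PE0,1: acc=87; fwd→87 fwd↓3
  step 1 · PE1,0: acc=35; fwd→35 fwd↓7
  step 1 · PE1,1: acc=0; fwd→0 fwd↓0
  step 2 · PE0,1: acc=112; fwd→112 fwd↓5
  step 2 · PE1,0: acc=40; fwd→40 fwd↓8
  step 2 · PE1,1: acc=41; fwd→41 fwd↓3
  step 3 · PE0,1: acc=0; fwd→0 fwd↓0
  step 3 · PE1,0: acc=0; fwd→0 fwd↓0
  step 3 · PE1,1: acc=50; fwd→50 fwd↓5

PE[1][1].acc = 50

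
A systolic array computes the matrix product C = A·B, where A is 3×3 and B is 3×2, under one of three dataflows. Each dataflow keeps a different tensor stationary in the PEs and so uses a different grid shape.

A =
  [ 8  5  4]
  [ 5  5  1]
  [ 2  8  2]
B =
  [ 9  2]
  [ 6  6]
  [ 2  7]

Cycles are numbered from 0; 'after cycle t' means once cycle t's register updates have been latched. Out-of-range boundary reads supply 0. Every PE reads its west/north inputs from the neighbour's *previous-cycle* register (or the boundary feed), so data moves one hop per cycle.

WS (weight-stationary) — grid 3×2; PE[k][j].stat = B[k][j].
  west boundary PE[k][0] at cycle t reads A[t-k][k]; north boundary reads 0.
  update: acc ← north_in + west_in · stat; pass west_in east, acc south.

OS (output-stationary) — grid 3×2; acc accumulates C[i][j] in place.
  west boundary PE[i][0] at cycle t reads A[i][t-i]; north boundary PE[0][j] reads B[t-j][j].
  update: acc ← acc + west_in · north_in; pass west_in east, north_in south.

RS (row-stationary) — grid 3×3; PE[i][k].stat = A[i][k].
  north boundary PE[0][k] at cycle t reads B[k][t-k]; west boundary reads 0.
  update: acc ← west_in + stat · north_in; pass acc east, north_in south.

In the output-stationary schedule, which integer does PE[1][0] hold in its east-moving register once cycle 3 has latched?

Tracing OS — 3×2 array, target PE[1][0]:
  cycle 0: PE[0][0] → acc 72, east 8, south 9
  cycle 0: PE[1][0] → acc 0, east 0, south 0
  cycle 1: PE[0][0] → acc 102, east 5, south 6
  cycle 1: PE[1][0] → acc 45, east 5, south 9
  cycle 2: PE[0][0] → acc 110, east 4, south 2
  cycle 2: PE[1][0] → acc 75, east 5, south 6
  cycle 3: PE[0][0] → acc 110, east 0, south 0
  cycle 3: PE[1][0] → acc 77, east 1, south 2

register = 1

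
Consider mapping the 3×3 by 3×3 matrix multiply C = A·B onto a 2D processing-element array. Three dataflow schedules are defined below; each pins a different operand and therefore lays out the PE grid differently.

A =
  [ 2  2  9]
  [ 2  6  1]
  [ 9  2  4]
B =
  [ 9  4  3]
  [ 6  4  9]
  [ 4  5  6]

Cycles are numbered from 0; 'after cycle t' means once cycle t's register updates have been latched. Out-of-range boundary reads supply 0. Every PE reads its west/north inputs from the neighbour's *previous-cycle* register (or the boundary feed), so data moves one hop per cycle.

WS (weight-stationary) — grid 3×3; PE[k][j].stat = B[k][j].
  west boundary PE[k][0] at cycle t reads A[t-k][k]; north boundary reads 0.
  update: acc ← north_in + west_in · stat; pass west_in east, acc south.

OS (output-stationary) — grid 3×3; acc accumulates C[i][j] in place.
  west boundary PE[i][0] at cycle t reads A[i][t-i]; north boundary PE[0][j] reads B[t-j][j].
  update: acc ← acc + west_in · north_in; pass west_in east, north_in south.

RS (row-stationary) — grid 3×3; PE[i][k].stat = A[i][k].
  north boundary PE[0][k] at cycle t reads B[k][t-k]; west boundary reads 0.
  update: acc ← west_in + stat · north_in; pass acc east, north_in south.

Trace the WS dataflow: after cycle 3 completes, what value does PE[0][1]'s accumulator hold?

PE[0][1].acc = 36

WS 3×3: PE[0][1] cycle-by-cycle (with neighbour feeds):
  cycle 0: PE[0][0] → acc 18, east 2, south 18
  cycle 0: PE[0][1] → acc 0, east 0, south 0
  cycle 1: PE[0][0] → acc 18, east 2, south 18
  cycle 1: PE[0][1] → acc 8, east 2, south 8
  cycle 2: PE[0][0] → acc 81, east 9, south 81
  cycle 2: PE[0][1] → acc 8, east 2, south 8
  cycle 3: PE[0][0] → acc 0, east 0, south 0
  cycle 3: PE[0][1] → acc 36, east 9, south 36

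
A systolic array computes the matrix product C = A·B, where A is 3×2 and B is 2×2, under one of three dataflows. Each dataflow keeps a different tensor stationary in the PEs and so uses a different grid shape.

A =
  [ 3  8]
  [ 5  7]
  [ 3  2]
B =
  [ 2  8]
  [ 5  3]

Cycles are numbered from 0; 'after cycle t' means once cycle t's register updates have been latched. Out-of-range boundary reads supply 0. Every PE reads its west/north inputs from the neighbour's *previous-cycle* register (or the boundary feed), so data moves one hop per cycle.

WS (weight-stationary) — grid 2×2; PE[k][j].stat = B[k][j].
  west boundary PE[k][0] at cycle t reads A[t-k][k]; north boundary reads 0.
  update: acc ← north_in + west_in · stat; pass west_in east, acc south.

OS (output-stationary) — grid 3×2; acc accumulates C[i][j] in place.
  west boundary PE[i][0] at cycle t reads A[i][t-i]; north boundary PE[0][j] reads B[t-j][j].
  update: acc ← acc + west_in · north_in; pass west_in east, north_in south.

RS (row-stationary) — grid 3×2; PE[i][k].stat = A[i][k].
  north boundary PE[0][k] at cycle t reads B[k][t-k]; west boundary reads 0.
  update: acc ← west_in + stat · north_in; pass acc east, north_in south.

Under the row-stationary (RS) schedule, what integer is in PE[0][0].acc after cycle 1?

PE[0][0].acc = 24

RS 3×2: PE[0][0] cycle-by-cycle (with neighbour feeds):
  t=0 PE[0][0]: acc=6 h=6 v=2
  t=1 PE[0][0]: acc=24 h=24 v=8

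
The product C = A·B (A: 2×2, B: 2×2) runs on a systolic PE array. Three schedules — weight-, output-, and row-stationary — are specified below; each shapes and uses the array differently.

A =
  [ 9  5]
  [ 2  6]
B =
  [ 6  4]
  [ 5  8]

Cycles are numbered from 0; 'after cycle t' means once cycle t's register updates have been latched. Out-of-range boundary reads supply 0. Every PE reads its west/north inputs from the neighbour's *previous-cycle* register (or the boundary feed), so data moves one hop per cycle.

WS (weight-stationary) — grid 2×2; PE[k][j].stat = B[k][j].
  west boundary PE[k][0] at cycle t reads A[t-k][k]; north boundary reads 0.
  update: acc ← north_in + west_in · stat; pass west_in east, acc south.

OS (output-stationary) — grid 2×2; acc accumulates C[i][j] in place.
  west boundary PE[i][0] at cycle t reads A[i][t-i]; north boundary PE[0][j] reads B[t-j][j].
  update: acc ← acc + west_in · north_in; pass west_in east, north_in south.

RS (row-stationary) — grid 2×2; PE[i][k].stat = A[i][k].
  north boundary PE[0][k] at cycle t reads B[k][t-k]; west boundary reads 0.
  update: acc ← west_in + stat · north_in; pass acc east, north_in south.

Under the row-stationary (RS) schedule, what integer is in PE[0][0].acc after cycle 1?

Tracing RS — 2×2 array, target PE[0][0]:
  step 0 · PE0,0: acc=54; fwd→54 fwd↓6
  step 1 · PE0,0: acc=36; fwd→36 fwd↓4

PE[0][0].acc = 36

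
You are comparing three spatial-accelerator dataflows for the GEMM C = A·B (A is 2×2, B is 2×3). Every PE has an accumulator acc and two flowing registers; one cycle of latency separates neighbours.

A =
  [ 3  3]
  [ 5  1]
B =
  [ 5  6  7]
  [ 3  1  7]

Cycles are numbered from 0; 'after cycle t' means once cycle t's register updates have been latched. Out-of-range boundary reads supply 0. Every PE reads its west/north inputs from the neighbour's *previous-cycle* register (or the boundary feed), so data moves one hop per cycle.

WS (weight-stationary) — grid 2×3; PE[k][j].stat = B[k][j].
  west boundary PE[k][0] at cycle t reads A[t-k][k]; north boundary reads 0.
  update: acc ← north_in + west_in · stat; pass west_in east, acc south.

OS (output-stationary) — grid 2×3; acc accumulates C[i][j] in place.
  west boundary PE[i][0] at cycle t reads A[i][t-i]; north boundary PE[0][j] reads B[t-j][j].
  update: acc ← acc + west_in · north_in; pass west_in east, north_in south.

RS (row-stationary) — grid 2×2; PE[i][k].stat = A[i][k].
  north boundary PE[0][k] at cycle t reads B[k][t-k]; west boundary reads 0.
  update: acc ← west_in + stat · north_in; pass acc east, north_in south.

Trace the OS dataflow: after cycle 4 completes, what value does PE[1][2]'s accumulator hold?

OS (2×3). Following PE[1][2] plus its west/north inputs:
  t=0 PE[0][2]: acc=0 h=0 v=0
  t=0 PE[1][1]: acc=0 h=0 v=0
  t=0 PE[1][2]: acc=0 h=0 v=0
  t=1 PE[0][2]: acc=0 h=0 v=0
  t=1 PE[1][1]: acc=0 h=0 v=0
  t=1 PE[1][2]: acc=0 h=0 v=0
  t=2 PE[0][2]: acc=21 h=3 v=7
  t=2 PE[1][1]: acc=30 h=5 v=6
  t=2 PE[1][2]: acc=0 h=0 v=0
  t=3 PE[0][2]: acc=42 h=3 v=7
  t=3 PE[1][1]: acc=31 h=1 v=1
  t=3 PE[1][2]: acc=35 h=5 v=7
  t=4 PE[0][2]: acc=42 h=0 v=0
  t=4 PE[1][1]: acc=31 h=0 v=0
  t=4 PE[1][2]: acc=42 h=1 v=7

PE[1][2].acc = 42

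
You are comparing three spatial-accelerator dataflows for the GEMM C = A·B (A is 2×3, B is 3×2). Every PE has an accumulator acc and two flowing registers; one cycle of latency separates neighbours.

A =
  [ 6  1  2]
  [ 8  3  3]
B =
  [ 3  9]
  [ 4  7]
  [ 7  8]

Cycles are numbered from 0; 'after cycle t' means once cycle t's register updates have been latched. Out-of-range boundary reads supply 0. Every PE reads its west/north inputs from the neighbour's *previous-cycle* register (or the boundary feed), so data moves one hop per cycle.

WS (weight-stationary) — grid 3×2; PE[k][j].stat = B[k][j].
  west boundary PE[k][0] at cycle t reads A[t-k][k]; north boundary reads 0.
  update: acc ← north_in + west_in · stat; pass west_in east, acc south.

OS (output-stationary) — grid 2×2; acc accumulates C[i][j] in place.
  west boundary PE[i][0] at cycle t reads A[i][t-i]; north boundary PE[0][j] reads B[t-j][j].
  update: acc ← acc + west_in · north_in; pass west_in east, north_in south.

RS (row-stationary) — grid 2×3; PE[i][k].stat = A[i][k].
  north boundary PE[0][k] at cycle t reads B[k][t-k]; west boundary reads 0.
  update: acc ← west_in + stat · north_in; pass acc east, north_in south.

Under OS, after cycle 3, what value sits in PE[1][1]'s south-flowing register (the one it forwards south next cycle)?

register = 7

Tracing OS — 2×2 array, target PE[1][1]:
  after 0 — PE[0][1] acc=0, pass-E 0, pass-S 0
  after 0 — PE[1][0] acc=0, pass-E 0, pass-S 0
  after 0 — PE[1][1] acc=0, pass-E 0, pass-S 0
  after 1 — PE[0][1] acc=54, pass-E 6, pass-S 9
  after 1 — PE[1][0] acc=24, pass-E 8, pass-S 3
  after 1 — PE[1][1] acc=0, pass-E 0, pass-S 0
  after 2 — PE[0][1] acc=61, pass-E 1, pass-S 7
  after 2 — PE[1][0] acc=36, pass-E 3, pass-S 4
  after 2 — PE[1][1] acc=72, pass-E 8, pass-S 9
  after 3 — PE[0][1] acc=77, pass-E 2, pass-S 8
  after 3 — PE[1][0] acc=57, pass-E 3, pass-S 7
  after 3 — PE[1][1] acc=93, pass-E 3, pass-S 7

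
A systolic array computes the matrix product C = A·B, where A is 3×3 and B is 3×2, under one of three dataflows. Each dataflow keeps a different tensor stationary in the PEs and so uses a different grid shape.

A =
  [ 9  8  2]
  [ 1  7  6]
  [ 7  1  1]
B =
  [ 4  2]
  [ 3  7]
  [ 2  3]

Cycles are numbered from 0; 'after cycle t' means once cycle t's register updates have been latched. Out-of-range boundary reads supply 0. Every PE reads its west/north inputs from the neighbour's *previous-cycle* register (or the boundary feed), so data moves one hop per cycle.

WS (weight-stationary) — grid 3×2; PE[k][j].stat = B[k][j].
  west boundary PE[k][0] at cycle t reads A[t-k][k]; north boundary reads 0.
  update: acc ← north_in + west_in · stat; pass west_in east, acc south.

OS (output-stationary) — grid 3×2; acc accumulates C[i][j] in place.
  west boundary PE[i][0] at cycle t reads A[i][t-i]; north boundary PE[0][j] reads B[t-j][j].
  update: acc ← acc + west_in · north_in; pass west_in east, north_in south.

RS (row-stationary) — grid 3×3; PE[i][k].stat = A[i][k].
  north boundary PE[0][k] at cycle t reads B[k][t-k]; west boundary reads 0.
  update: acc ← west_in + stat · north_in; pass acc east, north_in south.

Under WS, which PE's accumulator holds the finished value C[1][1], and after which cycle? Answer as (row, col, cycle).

(row, col, cycle) = (2, 1, 4)

WS: C[1][1] accumulates in PE[2][1]:
  step 0 · PE2,1: acc=0; fwd→0 fwd↓0
  step 1 · PE2,1: acc=0; fwd→0 fwd↓0
  step 2 · PE2,1: acc=0; fwd→0 fwd↓0
  step 3 · PE2,1: acc=80; fwd→2 fwd↓80
  step 4 · PE2,1: acc=69; fwd→6 fwd↓69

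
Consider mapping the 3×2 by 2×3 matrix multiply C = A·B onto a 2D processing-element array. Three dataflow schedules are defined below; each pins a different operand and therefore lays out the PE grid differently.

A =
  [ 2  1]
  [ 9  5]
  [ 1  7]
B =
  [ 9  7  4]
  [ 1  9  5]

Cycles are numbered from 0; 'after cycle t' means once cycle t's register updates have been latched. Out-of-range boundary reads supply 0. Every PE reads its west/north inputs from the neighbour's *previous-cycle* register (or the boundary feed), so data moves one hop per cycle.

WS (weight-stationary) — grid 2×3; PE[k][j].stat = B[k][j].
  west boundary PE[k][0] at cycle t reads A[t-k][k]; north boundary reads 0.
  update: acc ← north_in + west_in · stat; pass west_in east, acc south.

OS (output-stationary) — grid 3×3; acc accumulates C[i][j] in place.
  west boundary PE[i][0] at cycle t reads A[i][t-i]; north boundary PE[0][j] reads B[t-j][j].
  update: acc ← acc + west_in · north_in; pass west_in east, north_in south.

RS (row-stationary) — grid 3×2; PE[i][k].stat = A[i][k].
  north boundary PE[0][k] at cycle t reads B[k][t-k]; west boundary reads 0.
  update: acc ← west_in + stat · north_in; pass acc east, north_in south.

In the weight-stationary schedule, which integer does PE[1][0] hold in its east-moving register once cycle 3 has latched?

WS on a 2×3 grid — tracing PE[1][0] and its feeders:
  @0  [0,0]  acc 18  |  →2  ↓18
  @0  [1,0]  acc 0  |  →0  ↓0
  @1  [0,0]  acc 81  |  →9  ↓81
  @1  [1,0]  acc 19  |  →1  ↓19
  @2  [0,0]  acc 9  |  →1  ↓9
  @2  [1,0]  acc 86  |  →5  ↓86
  @3  [0,0]  acc 0  |  →0  ↓0
  @3  [1,0]  acc 16  |  →7  ↓16

register = 7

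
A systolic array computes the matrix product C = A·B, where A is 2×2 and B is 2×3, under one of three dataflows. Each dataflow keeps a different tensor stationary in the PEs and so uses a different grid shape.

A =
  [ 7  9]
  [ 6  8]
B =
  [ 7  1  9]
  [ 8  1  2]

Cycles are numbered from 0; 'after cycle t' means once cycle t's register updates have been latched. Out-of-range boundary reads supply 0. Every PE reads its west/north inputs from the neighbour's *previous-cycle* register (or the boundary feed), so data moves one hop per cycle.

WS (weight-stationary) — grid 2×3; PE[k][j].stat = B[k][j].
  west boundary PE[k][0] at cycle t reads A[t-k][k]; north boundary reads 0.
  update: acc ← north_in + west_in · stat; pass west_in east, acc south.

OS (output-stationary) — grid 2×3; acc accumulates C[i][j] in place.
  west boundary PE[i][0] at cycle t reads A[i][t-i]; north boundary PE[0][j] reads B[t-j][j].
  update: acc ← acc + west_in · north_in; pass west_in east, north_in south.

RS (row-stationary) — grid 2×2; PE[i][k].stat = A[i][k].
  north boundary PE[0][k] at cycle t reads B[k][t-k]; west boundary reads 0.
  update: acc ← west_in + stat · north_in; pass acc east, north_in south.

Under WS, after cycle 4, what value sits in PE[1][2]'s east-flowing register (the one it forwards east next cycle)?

register = 8

Tracing WS — 2×3 array, target PE[1][2]:
  t=0 PE[0][2]: acc=0 h=0 v=0
  t=0 PE[1][1]: acc=0 h=0 v=0
  t=0 PE[1][2]: acc=0 h=0 v=0
  t=1 PE[0][2]: acc=0 h=0 v=0
  t=1 PE[1][1]: acc=0 h=0 v=0
  t=1 PE[1][2]: acc=0 h=0 v=0
  t=2 PE[0][2]: acc=63 h=7 v=63
  t=2 PE[1][1]: acc=16 h=9 v=16
  t=2 PE[1][2]: acc=0 h=0 v=0
  t=3 PE[0][2]: acc=54 h=6 v=54
  t=3 PE[1][1]: acc=14 h=8 v=14
  t=3 PE[1][2]: acc=81 h=9 v=81
  t=4 PE[0][2]: acc=0 h=0 v=0
  t=4 PE[1][1]: acc=0 h=0 v=0
  t=4 PE[1][2]: acc=70 h=8 v=70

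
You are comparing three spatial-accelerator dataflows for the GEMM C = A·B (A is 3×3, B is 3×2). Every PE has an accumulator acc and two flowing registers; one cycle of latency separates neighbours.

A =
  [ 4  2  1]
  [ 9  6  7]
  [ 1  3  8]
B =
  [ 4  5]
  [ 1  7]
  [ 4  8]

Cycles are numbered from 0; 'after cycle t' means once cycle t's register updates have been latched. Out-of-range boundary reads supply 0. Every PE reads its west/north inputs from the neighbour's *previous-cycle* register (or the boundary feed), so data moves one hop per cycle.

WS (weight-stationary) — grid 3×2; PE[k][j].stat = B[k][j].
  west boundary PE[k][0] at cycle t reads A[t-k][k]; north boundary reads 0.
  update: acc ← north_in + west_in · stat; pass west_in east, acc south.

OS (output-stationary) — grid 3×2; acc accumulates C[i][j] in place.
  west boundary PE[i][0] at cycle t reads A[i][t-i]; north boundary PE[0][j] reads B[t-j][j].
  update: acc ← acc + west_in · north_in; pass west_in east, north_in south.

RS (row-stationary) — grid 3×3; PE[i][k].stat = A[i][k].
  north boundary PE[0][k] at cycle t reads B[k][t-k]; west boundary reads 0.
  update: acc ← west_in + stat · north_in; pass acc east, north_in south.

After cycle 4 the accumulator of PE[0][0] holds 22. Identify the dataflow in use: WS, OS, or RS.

dataflow = OS

— WS: 3×2; PE[0][0] trace:
  step 0 · PE0,0: acc=16; fwd→4 fwd↓16
  step 1 · PE0,0: acc=36; fwd→9 fwd↓36
  step 2 · PE0,0: acc=4; fwd→1 fwd↓4
  step 3 · PE0,0: acc=0; fwd→0 fwd↓0
  step 4 · PE0,0: acc=0; fwd→0 fwd↓0
— OS: 3×2; PE[0][0] trace:
  step 0 · PE0,0: acc=16; fwd→4 fwd↓4
  step 1 · PE0,0: acc=18; fwd→2 fwd↓1
  step 2 · PE0,0: acc=22; fwd→1 fwd↓4
  step 3 · PE0,0: acc=22; fwd→0 fwd↓0
  step 4 · PE0,0: acc=22; fwd→0 fwd↓0
— RS: 3×3; PE[0][0] trace:
  step 0 · PE0,0: acc=16; fwd→16 fwd↓4
  step 1 · PE0,0: acc=20; fwd→20 fwd↓5
  step 2 · PE0,0: acc=0; fwd→0 fwd↓0
  step 3 · PE0,0: acc=0; fwd→0 fwd↓0
  step 4 · PE0,0: acc=0; fwd→0 fwd↓0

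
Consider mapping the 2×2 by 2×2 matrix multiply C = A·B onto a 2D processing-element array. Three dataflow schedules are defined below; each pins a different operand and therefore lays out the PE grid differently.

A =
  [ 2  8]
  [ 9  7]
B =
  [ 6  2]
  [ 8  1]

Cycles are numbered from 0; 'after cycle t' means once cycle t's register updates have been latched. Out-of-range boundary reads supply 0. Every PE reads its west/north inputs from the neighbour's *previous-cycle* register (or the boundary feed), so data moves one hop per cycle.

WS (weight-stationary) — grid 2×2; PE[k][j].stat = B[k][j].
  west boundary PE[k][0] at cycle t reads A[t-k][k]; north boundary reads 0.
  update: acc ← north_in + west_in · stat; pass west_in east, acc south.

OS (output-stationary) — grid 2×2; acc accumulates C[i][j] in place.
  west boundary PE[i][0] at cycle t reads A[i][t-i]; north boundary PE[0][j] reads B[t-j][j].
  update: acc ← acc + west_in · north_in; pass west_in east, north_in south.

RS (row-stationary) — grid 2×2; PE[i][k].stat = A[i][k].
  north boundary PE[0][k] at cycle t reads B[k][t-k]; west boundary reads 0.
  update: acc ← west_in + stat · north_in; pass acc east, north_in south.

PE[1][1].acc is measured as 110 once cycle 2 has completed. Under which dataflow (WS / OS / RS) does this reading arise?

dataflow = RS

WS (2×2 grid), PE[1][1]:
  after 0 — PE[1][1] acc=0, pass-E 0, pass-S 0
  after 1 — PE[1][1] acc=0, pass-E 0, pass-S 0
  after 2 — PE[1][1] acc=12, pass-E 8, pass-S 12
OS (2×2 grid), PE[1][1]:
  after 0 — PE[1][1] acc=0, pass-E 0, pass-S 0
  after 1 — PE[1][1] acc=0, pass-E 0, pass-S 0
  after 2 — PE[1][1] acc=18, pass-E 9, pass-S 2
RS (2×2 grid), PE[1][1]:
  after 0 — PE[1][1] acc=0, pass-E 0, pass-S 0
  after 1 — PE[1][1] acc=0, pass-E 0, pass-S 0
  after 2 — PE[1][1] acc=110, pass-E 110, pass-S 8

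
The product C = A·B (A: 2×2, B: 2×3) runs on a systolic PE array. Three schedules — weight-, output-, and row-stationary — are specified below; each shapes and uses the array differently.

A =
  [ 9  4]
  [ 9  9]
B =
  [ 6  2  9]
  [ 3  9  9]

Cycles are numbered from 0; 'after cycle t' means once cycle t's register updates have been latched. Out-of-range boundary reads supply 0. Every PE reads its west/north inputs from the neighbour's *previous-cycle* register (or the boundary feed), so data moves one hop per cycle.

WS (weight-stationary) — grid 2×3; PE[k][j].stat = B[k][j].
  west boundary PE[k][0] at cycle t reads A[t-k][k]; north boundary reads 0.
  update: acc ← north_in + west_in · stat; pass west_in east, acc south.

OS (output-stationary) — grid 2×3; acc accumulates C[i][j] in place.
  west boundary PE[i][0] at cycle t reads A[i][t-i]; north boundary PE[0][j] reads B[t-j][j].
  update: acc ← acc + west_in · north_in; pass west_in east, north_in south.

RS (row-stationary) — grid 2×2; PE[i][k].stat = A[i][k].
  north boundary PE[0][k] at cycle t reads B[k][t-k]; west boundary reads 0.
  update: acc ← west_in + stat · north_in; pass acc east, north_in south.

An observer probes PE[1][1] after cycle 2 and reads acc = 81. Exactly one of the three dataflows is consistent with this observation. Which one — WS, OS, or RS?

Under WS (2×3), PE[1][1]:
  after 0 — PE[1][1] acc=0, pass-E 0, pass-S 0
  after 1 — PE[1][1] acc=0, pass-E 0, pass-S 0
  after 2 — PE[1][1] acc=54, pass-E 4, pass-S 54
Under OS (2×3), PE[1][1]:
  after 0 — PE[1][1] acc=0, pass-E 0, pass-S 0
  after 1 — PE[1][1] acc=0, pass-E 0, pass-S 0
  after 2 — PE[1][1] acc=18, pass-E 9, pass-S 2
Under RS (2×2), PE[1][1]:
  after 0 — PE[1][1] acc=0, pass-E 0, pass-S 0
  after 1 — PE[1][1] acc=0, pass-E 0, pass-S 0
  after 2 — PE[1][1] acc=81, pass-E 81, pass-S 3

dataflow = RS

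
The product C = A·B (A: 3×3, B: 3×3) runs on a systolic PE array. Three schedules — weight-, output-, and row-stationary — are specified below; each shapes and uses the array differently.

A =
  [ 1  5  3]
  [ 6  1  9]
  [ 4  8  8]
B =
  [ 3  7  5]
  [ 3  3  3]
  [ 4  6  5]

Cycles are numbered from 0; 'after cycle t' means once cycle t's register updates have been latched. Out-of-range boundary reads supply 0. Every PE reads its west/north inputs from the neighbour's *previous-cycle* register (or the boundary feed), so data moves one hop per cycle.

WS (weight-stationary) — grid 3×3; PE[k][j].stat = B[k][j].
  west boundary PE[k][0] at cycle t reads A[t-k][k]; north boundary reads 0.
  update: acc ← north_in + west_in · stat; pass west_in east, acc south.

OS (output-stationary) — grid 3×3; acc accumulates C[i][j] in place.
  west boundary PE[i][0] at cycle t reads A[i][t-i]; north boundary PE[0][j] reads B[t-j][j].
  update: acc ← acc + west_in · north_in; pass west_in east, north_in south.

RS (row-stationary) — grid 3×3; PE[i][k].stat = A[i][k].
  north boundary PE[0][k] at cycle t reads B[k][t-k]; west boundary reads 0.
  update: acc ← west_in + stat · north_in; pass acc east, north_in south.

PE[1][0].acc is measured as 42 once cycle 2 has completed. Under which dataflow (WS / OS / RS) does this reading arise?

dataflow = RS

Under WS (3×3), PE[1][0]:
  @0  [1,0]  acc 0  |  →0  ↓0
  @1  [1,0]  acc 18  |  →5  ↓18
  @2  [1,0]  acc 21  |  →1  ↓21
Under OS (3×3), PE[1][0]:
  @0  [1,0]  acc 0  |  →0  ↓0
  @1  [1,0]  acc 18  |  →6  ↓3
  @2  [1,0]  acc 21  |  →1  ↓3
Under RS (3×3), PE[1][0]:
  @0  [1,0]  acc 0  |  →0  ↓0
  @1  [1,0]  acc 18  |  →18  ↓3
  @2  [1,0]  acc 42  |  →42  ↓7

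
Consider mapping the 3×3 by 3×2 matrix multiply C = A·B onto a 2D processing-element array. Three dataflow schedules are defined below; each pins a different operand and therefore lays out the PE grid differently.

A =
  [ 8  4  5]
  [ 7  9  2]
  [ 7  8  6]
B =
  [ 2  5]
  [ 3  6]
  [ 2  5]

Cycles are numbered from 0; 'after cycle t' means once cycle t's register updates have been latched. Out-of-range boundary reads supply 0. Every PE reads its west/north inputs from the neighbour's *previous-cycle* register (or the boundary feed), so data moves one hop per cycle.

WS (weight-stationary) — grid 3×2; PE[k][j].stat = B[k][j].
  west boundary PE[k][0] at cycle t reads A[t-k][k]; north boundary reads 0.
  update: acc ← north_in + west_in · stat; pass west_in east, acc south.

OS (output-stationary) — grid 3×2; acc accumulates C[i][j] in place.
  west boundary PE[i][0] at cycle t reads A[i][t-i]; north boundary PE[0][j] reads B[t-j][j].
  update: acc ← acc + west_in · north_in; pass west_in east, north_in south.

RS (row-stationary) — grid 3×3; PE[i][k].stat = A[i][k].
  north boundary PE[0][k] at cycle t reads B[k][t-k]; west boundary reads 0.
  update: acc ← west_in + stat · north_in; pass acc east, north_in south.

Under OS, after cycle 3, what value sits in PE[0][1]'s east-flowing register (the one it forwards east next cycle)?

register = 5

Tracing OS — 3×2 array, target PE[0][1]:
  step 0 · PE0,0: acc=16; fwd→8 fwd↓2
  step 0 · PE0,1: acc=0; fwd→0 fwd↓0
  step 1 · PE0,0: acc=28; fwd→4 fwd↓3
  step 1 · PE0,1: acc=40; fwd→8 fwd↓5
  step 2 · PE0,0: acc=38; fwd→5 fwd↓2
  step 2 · PE0,1: acc=64; fwd→4 fwd↓6
  step 3 · PE0,0: acc=38; fwd→0 fwd↓0
  step 3 · PE0,1: acc=89; fwd→5 fwd↓5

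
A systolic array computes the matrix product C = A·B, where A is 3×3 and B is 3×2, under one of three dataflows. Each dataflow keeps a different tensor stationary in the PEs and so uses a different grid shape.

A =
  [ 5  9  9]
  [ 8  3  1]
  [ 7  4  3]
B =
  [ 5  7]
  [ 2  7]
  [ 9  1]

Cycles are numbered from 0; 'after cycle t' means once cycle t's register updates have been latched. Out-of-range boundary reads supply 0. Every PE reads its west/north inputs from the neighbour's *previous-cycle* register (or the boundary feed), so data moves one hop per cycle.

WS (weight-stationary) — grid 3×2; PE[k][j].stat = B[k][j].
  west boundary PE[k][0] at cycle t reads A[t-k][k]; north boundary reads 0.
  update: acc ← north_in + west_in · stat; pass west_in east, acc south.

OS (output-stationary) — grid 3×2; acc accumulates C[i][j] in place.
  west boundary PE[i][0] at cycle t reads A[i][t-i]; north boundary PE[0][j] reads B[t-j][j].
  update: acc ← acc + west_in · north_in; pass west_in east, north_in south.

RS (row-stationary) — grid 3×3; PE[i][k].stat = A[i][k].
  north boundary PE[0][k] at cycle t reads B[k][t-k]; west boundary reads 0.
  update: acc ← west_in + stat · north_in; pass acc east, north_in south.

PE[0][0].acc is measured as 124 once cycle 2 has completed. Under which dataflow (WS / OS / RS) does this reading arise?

dataflow = OS

WS (3×2 grid), PE[0][0]:
  @0  [0,0]  acc 25  |  →5  ↓25
  @1  [0,0]  acc 40  |  →8  ↓40
  @2  [0,0]  acc 35  |  →7  ↓35
OS (3×2 grid), PE[0][0]:
  @0  [0,0]  acc 25  |  →5  ↓5
  @1  [0,0]  acc 43  |  →9  ↓2
  @2  [0,0]  acc 124  |  →9  ↓9
RS (3×3 grid), PE[0][0]:
  @0  [0,0]  acc 25  |  →25  ↓5
  @1  [0,0]  acc 35  |  →35  ↓7
  @2  [0,0]  acc 0  |  →0  ↓0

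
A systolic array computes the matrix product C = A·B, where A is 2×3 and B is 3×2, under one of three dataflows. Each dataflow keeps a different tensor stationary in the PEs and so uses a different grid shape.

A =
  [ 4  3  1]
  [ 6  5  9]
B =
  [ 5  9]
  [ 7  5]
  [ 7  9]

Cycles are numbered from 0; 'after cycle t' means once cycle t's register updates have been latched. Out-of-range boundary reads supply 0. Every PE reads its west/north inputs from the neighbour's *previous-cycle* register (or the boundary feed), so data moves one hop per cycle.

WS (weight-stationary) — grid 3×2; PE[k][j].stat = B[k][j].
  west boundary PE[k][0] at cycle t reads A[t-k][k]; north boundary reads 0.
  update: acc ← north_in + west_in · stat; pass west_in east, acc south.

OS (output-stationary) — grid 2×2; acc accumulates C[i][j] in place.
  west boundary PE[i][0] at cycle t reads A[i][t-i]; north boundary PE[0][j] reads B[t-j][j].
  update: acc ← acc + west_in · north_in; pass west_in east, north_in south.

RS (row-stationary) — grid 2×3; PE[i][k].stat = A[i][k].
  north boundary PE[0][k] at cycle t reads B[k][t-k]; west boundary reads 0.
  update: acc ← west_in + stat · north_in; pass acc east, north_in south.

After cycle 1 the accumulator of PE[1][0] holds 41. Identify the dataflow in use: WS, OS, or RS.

dataflow = WS

— WS: 3×2; PE[1][0] trace:
  after 0 — PE[1][0] acc=0, pass-E 0, pass-S 0
  after 1 — PE[1][0] acc=41, pass-E 3, pass-S 41
— OS: 2×2; PE[1][0] trace:
  after 0 — PE[1][0] acc=0, pass-E 0, pass-S 0
  after 1 — PE[1][0] acc=30, pass-E 6, pass-S 5
— RS: 2×3; PE[1][0] trace:
  after 0 — PE[1][0] acc=0, pass-E 0, pass-S 0
  after 1 — PE[1][0] acc=30, pass-E 30, pass-S 5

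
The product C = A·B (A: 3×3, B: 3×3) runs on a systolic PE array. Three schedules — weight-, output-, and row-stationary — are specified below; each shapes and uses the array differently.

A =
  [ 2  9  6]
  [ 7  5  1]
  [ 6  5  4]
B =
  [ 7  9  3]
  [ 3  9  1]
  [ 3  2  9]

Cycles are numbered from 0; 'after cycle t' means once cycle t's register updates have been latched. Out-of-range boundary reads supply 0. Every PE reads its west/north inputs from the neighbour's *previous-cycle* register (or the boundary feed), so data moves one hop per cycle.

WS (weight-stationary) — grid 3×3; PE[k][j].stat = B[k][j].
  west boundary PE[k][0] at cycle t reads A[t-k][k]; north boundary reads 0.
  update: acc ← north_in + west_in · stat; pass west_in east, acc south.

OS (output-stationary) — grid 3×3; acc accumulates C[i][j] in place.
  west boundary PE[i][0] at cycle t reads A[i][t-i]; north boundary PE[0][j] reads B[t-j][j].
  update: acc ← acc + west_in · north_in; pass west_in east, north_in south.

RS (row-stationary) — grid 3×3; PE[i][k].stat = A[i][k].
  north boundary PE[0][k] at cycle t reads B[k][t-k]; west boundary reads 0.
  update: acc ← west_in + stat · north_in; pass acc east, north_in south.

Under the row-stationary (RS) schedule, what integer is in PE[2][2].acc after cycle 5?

PE[2][2].acc = 107

RS 3×3: PE[2][2] cycle-by-cycle (with neighbour feeds):
  0: (1,2).acc=0  regs=<0,0>
  0: (2,1).acc=0  regs=<0,0>
  0: (2,2).acc=0  regs=<0,0>
  1: (1,2).acc=0  regs=<0,0>
  1: (2,1).acc=0  regs=<0,0>
  1: (2,2).acc=0  regs=<0,0>
  2: (1,2).acc=0  regs=<0,0>
  2: (2,1).acc=0  regs=<0,0>
  2: (2,2).acc=0  regs=<0,0>
  3: (1,2).acc=67  regs=<67,3>
  3: (2,1).acc=57  regs=<57,3>
  3: (2,2).acc=0  regs=<0,0>
  4: (1,2).acc=110  regs=<110,2>
  4: (2,1).acc=99  regs=<99,9>
  4: (2,2).acc=69  regs=<69,3>
  5: (1,2).acc=35  regs=<35,9>
  5: (2,1).acc=23  regs=<23,1>
  5: (2,2).acc=107  regs=<107,2>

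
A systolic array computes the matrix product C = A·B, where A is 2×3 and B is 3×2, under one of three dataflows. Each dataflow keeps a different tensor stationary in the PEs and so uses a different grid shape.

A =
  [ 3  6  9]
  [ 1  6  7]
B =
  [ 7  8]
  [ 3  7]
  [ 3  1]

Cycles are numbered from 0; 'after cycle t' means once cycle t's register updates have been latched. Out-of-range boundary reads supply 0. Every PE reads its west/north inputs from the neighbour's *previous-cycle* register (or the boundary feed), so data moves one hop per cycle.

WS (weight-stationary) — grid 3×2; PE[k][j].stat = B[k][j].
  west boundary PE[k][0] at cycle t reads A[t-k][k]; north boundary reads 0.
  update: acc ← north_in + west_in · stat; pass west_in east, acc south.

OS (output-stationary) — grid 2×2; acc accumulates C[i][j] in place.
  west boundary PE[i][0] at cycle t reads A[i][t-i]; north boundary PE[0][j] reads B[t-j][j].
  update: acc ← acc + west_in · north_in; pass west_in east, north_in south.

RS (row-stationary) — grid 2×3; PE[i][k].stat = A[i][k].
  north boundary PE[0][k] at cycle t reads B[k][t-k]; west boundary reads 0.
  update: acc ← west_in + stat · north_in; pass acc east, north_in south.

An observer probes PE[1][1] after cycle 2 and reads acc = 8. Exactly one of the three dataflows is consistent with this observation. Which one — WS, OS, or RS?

WS [3×2] PE[1][1] across cycles:
  [0] (1,1) acc=0 (h:0 v:0)
  [1] (1,1) acc=0 (h:0 v:0)
  [2] (1,1) acc=66 (h:6 v:66)
OS [2×2] PE[1][1] across cycles:
  [0] (1,1) acc=0 (h:0 v:0)
  [1] (1,1) acc=0 (h:0 v:0)
  [2] (1,1) acc=8 (h:1 v:8)
RS [2×3] PE[1][1] across cycles:
  [0] (1,1) acc=0 (h:0 v:0)
  [1] (1,1) acc=0 (h:0 v:0)
  [2] (1,1) acc=25 (h:25 v:3)

dataflow = OS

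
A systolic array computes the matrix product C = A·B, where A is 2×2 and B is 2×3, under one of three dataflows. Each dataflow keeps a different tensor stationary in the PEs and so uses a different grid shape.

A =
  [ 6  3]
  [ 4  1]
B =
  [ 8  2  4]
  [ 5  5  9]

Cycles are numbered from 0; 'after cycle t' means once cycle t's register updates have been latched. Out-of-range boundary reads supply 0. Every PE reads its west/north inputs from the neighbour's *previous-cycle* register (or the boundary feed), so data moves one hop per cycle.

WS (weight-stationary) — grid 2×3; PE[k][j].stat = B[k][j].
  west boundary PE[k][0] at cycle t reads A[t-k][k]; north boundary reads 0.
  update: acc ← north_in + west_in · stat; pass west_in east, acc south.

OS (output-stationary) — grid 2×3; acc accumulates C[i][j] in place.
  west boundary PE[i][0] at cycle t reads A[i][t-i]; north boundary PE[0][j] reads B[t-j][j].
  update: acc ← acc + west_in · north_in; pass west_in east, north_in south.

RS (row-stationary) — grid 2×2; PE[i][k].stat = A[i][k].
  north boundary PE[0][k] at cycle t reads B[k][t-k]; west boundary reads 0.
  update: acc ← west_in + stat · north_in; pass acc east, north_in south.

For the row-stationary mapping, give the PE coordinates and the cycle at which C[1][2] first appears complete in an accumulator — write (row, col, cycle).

(row, col, cycle) = (1, 1, 4)

RS — PE[1][1] is where C[1][2] collects:
  c0 r1c1: 0 / 0 / 0
  c1 r1c1: 0 / 0 / 0
  c2 r1c1: 37 / 37 / 5
  c3 r1c1: 13 / 13 / 5
  c4 r1c1: 25 / 25 / 9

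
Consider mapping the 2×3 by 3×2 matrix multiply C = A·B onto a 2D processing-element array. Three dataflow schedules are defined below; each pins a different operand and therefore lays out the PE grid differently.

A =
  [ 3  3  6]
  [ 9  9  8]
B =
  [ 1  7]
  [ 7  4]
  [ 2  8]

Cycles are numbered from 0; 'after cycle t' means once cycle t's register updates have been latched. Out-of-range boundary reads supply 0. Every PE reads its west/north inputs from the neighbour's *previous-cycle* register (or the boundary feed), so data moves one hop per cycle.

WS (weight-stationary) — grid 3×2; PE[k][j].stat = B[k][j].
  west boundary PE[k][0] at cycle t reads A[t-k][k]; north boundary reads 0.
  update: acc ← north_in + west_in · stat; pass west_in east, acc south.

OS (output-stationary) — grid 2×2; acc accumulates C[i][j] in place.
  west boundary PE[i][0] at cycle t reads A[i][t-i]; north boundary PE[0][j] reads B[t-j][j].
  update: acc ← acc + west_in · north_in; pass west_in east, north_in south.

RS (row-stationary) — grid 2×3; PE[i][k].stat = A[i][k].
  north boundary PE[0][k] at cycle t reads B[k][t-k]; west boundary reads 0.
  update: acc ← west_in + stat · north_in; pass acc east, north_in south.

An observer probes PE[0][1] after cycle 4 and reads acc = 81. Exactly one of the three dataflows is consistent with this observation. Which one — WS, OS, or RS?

WS [3×2] PE[0][1] across cycles:
  c0 r0c1: 0 / 0 / 0
  c1 r0c1: 21 / 3 / 21
  c2 r0c1: 63 / 9 / 63
  c3 r0c1: 0 / 0 / 0
  c4 r0c1: 0 / 0 / 0
OS [2×2] PE[0][1] across cycles:
  c0 r0c1: 0 / 0 / 0
  c1 r0c1: 21 / 3 / 7
  c2 r0c1: 33 / 3 / 4
  c3 r0c1: 81 / 6 / 8
  c4 r0c1: 81 / 0 / 0
RS [2×3] PE[0][1] across cycles:
  c0 r0c1: 0 / 0 / 0
  c1 r0c1: 24 / 24 / 7
  c2 r0c1: 33 / 33 / 4
  c3 r0c1: 0 / 0 / 0
  c4 r0c1: 0 / 0 / 0

dataflow = OS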